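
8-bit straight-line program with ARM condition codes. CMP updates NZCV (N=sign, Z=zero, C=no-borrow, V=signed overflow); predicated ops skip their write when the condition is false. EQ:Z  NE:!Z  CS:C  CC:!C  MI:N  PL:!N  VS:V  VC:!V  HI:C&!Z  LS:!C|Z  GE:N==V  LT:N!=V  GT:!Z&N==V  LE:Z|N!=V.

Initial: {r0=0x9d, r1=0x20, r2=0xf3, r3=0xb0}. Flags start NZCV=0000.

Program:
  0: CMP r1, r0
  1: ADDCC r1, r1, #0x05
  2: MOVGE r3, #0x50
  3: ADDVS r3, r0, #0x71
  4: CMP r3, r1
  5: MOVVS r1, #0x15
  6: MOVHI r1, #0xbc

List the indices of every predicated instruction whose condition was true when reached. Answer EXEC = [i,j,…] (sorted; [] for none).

EXEC = [1,2,3]

0: ✓ CMP  NZCV=1001
1: ✓ ADDCC  r1←0x25
2: ✓ MOVGE  r3←0x50
3: ✓ ADDVS  r3←0x0e
4: ✓ CMP  NZCV=1000
5: · MOVVS
6: · MOVHI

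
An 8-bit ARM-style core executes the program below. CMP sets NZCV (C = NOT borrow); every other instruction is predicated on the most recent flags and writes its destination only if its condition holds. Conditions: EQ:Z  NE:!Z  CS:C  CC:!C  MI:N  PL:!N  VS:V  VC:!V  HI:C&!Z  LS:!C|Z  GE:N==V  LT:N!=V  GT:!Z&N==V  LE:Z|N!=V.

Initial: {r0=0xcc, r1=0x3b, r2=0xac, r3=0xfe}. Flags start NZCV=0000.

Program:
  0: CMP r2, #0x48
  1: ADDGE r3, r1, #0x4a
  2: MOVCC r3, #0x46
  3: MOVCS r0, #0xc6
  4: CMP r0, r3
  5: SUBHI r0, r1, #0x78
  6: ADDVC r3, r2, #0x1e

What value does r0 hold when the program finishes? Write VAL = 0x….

[0] flags=0011 → (cmp)
[1] flags=0011 GE?F → skip
[2] flags=0011 CC?F → skip
[3] flags=0011 CS?T → r0=0xc6
[4] flags=1000 → (cmp)
[5] flags=1000 HI?F → skip
[6] flags=1000 VC?T → r3=0xca

VAL = 0xc6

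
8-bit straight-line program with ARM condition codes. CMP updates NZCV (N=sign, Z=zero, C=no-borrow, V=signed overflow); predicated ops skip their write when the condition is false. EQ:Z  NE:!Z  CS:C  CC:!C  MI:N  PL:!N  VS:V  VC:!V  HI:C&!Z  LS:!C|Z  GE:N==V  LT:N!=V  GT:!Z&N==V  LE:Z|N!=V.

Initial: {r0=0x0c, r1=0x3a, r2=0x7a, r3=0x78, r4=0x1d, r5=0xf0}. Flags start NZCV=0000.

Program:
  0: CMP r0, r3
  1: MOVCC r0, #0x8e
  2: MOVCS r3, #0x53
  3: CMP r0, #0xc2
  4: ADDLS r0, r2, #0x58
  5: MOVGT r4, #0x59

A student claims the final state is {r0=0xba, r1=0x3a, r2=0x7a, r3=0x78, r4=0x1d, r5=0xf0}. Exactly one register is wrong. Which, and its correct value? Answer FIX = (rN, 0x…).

0: ✓ CMP  NZCV=1000
1: ✓ MOVCC  r0←0x8e
2: · MOVCS
3: ✓ CMP  NZCV=1000
4: ✓ ADDLS  r0←0xd2
5: · MOVGT

FIX = (r0, 0xd2)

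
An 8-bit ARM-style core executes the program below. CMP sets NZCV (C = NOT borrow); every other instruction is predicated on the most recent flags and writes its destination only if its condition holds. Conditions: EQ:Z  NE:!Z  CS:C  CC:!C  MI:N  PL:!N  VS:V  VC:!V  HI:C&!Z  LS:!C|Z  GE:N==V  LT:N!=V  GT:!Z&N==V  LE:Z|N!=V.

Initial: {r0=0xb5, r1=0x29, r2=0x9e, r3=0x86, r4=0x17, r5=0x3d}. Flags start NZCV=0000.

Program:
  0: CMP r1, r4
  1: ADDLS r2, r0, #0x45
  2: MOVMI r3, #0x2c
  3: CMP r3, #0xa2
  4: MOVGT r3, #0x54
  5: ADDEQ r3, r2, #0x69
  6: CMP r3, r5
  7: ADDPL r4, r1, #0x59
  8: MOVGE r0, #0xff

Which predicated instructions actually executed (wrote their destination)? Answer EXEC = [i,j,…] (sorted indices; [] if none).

EXEC = [7]

[0] flags=0010 → (cmp)
[1] flags=0010 LS?F → skip
[2] flags=0010 MI?F → skip
[3] flags=1000 → (cmp)
[4] flags=1000 GT?F → skip
[5] flags=1000 EQ?F → skip
[6] flags=0011 → (cmp)
[7] flags=0011 PL?T → r4=0x82
[8] flags=0011 GE?F → skip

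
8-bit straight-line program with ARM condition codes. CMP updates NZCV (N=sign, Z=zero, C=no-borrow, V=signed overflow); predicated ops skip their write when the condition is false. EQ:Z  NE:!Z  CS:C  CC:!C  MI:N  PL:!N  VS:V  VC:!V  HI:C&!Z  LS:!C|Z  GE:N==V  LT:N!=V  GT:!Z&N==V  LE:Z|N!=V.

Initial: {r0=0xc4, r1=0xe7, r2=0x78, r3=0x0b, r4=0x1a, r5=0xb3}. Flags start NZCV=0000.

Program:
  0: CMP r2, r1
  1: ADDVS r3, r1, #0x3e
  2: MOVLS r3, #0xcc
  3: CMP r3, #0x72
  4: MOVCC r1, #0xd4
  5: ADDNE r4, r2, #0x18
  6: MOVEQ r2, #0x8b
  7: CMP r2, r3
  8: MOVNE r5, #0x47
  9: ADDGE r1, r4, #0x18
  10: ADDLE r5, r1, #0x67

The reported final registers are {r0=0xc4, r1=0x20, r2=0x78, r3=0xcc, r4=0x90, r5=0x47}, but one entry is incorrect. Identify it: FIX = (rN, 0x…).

FIX = (r1, 0xa8)

[0] flags=1001 → (cmp)
[1] flags=1001 VS?T → r3=0x25
[2] flags=1001 LS?T → r3=0xcc
[3] flags=0011 → (cmp)
[4] flags=0011 CC?F → skip
[5] flags=0011 NE?T → r4=0x90
[6] flags=0011 EQ?F → skip
[7] flags=1001 → (cmp)
[8] flags=1001 NE?T → r5=0x47
[9] flags=1001 GE?T → r1=0xa8
[10] flags=1001 LE?F → skip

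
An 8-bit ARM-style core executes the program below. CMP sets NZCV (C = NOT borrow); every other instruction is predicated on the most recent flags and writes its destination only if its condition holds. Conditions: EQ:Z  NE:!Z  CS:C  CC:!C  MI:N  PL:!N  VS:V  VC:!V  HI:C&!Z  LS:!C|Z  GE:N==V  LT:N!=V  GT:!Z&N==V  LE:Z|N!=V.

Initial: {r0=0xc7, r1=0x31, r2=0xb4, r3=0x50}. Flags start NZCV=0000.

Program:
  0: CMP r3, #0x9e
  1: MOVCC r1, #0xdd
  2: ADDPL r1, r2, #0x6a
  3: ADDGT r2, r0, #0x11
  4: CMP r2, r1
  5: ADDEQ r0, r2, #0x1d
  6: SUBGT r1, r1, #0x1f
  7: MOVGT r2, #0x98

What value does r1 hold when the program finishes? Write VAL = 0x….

VAL = 0xdd

0: ✓ CMP  NZCV=1001
1: ✓ MOVCC  r1←0xdd
2: · ADDPL
3: ✓ ADDGT  r2←0xd8
4: ✓ CMP  NZCV=1000
5: · ADDEQ
6: · SUBGT
7: · MOVGT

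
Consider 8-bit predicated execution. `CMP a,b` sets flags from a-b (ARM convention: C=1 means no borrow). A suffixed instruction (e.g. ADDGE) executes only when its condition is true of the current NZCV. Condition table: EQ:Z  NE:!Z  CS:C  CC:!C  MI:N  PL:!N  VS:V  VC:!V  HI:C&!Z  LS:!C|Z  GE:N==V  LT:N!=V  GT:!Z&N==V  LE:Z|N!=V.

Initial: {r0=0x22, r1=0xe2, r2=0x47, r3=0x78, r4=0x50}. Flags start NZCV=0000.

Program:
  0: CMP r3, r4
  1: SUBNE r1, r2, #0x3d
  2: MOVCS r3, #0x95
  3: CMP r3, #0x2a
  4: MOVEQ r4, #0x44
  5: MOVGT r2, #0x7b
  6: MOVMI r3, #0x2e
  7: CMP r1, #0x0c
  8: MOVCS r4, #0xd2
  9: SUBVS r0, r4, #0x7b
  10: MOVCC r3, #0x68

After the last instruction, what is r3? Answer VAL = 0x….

VAL = 0x68

0: ✓ CMP  NZCV=0010
1: ✓ SUBNE  r1←0x0a
2: ✓ MOVCS  r3←0x95
3: ✓ CMP  NZCV=0011
4: · MOVEQ
5: · MOVGT
6: · MOVMI
7: ✓ CMP  NZCV=1000
8: · MOVCS
9: · SUBVS
10: ✓ MOVCC  r3←0x68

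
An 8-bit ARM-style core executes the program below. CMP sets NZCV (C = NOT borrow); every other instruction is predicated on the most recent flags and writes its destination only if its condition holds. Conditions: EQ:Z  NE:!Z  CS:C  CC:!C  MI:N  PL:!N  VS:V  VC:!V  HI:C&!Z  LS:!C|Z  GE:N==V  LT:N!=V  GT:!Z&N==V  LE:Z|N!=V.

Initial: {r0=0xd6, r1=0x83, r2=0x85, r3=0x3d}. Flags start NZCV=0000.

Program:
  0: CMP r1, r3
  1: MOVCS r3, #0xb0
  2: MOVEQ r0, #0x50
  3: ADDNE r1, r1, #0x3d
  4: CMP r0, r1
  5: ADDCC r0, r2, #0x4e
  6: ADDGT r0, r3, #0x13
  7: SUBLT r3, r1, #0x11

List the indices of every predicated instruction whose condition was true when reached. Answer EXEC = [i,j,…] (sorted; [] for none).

EXEC = [1,3,6]

[0] flags=0011 → (cmp)
[1] flags=0011 CS?T → r3=0xb0
[2] flags=0011 EQ?F → skip
[3] flags=0011 NE?T → r1=0xc0
[4] flags=0010 → (cmp)
[5] flags=0010 CC?F → skip
[6] flags=0010 GT?T → r0=0xc3
[7] flags=0010 LT?F → skip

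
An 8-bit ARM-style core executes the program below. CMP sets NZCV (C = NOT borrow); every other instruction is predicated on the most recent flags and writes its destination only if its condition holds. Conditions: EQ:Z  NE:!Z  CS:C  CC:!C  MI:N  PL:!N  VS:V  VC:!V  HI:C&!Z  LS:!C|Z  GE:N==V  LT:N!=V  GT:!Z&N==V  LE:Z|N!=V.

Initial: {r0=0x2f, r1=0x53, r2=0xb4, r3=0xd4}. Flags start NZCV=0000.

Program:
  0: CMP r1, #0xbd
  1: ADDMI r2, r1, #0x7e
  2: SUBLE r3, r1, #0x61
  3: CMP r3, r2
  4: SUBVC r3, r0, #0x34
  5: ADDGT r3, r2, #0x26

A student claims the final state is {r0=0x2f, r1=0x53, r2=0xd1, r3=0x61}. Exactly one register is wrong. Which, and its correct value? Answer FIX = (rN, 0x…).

[0] flags=1001 → (cmp)
[1] flags=1001 MI?T → r2=0xd1
[2] flags=1001 LE?F → skip
[3] flags=0010 → (cmp)
[4] flags=0010 VC?T → r3=0xfb
[5] flags=0010 GT?T → r3=0xf7

FIX = (r3, 0xf7)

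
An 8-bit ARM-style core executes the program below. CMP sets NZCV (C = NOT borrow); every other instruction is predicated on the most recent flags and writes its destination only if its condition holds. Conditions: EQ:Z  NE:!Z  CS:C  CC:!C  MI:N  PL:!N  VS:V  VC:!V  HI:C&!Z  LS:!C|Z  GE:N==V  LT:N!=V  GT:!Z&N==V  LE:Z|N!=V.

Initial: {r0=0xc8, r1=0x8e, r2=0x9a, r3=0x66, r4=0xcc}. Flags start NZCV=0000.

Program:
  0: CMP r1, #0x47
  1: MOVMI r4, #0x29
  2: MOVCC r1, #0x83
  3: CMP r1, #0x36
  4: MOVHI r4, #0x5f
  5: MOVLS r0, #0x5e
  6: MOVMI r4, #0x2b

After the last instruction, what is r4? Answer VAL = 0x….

[0] flags=0011 → (cmp)
[1] flags=0011 MI?F → skip
[2] flags=0011 CC?F → skip
[3] flags=0011 → (cmp)
[4] flags=0011 HI?T → r4=0x5f
[5] flags=0011 LS?F → skip
[6] flags=0011 MI?F → skip

VAL = 0x5f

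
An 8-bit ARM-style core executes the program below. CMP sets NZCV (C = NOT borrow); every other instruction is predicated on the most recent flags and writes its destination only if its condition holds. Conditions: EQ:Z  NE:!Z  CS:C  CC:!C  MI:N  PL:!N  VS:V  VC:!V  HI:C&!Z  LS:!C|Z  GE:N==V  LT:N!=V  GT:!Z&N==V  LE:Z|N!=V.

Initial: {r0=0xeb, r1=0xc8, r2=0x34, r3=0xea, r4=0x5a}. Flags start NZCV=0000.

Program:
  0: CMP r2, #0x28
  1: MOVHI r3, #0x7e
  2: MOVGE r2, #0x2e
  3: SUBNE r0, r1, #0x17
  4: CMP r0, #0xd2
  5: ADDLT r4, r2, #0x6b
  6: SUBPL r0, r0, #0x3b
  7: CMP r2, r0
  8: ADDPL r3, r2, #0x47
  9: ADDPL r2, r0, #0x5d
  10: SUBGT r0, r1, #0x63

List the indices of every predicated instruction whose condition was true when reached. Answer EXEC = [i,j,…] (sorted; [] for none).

0: ✓ CMP  NZCV=0010
1: ✓ MOVHI  r3←0x7e
2: ✓ MOVGE  r2←0x2e
3: ✓ SUBNE  r0←0xb1
4: ✓ CMP  NZCV=1000
5: ✓ ADDLT  r4←0x99
6: · SUBPL
7: ✓ CMP  NZCV=0000
8: ✓ ADDPL  r3←0x75
9: ✓ ADDPL  r2←0x0e
10: ✓ SUBGT  r0←0x65

EXEC = [1,2,3,5,8,9,10]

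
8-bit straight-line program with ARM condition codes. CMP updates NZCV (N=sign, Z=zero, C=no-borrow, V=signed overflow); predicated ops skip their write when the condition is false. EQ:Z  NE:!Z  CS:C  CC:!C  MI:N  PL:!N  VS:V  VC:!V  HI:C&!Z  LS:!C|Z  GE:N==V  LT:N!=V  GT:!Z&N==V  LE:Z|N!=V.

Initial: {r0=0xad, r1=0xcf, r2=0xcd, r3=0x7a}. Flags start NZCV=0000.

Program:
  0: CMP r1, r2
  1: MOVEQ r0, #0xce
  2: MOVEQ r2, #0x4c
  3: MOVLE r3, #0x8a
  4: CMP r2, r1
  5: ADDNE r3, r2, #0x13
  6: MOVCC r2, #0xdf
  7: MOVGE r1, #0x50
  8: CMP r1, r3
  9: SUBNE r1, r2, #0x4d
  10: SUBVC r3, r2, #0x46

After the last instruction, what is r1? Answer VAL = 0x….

[0] flags=0010 → (cmp)
[1] flags=0010 EQ?F → skip
[2] flags=0010 EQ?F → skip
[3] flags=0010 LE?F → skip
[4] flags=1000 → (cmp)
[5] flags=1000 NE?T → r3=0xe0
[6] flags=1000 CC?T → r2=0xdf
[7] flags=1000 GE?F → skip
[8] flags=1000 → (cmp)
[9] flags=1000 NE?T → r1=0x92
[10] flags=1000 VC?T → r3=0x99

VAL = 0x92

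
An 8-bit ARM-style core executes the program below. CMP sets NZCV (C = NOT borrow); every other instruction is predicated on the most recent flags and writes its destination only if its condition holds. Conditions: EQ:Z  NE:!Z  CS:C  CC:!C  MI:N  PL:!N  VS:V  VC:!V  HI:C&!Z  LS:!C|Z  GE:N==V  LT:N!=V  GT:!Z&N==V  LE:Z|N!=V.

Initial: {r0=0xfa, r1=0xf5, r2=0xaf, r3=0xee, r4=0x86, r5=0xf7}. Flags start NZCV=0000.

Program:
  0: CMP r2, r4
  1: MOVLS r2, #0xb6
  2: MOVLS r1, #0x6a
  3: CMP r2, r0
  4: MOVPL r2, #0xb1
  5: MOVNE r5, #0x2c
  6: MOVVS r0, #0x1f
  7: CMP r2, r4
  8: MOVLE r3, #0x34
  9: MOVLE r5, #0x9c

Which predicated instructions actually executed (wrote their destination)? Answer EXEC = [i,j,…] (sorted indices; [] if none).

0: ✓ CMP  NZCV=0010
1: · MOVLS
2: · MOVLS
3: ✓ CMP  NZCV=1000
4: · MOVPL
5: ✓ MOVNE  r5←0x2c
6: · MOVVS
7: ✓ CMP  NZCV=0010
8: · MOVLE
9: · MOVLE

EXEC = [5]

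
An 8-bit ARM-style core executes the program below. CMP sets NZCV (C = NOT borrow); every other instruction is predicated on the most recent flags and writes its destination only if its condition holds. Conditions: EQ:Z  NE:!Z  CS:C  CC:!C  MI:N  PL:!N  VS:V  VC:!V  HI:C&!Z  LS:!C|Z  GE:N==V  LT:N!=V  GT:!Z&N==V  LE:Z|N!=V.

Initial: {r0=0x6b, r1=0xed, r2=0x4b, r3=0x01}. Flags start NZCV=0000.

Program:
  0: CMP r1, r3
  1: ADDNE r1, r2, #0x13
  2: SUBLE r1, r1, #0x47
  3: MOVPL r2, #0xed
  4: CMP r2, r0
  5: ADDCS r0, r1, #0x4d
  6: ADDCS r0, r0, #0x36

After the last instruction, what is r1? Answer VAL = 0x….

[0] flags=1010 → (cmp)
[1] flags=1010 NE?T → r1=0x5e
[2] flags=1010 LE?T → r1=0x17
[3] flags=1010 PL?F → skip
[4] flags=1000 → (cmp)
[5] flags=1000 CS?F → skip
[6] flags=1000 CS?F → skip

VAL = 0x17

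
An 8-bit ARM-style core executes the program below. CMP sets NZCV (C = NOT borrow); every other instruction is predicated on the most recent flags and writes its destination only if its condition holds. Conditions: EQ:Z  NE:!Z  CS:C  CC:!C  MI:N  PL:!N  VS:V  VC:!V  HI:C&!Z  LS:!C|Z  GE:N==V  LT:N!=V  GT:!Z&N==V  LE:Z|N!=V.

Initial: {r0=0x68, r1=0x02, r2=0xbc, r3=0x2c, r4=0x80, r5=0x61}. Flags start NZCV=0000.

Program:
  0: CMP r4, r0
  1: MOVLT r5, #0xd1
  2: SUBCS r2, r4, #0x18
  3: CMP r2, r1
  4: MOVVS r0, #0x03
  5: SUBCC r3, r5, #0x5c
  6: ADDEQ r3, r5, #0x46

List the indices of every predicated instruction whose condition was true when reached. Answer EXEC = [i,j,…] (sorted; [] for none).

EXEC = [1,2]

0: ✓ CMP  NZCV=0011
1: ✓ MOVLT  r5←0xd1
2: ✓ SUBCS  r2←0x68
3: ✓ CMP  NZCV=0010
4: · MOVVS
5: · SUBCC
6: · ADDEQ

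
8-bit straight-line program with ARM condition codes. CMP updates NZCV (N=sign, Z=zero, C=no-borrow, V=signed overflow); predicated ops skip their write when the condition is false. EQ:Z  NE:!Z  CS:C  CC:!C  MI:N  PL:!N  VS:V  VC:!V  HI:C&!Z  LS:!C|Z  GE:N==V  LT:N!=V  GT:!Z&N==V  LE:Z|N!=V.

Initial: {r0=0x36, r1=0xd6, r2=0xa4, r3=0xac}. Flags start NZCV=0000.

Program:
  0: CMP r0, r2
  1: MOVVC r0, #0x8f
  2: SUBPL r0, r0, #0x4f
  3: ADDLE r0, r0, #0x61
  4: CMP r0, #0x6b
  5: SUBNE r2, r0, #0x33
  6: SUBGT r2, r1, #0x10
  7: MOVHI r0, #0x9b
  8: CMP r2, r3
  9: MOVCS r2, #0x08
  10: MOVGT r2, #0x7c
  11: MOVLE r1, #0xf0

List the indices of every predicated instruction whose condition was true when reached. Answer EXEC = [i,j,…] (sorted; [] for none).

EXEC = [5,10]

[0] flags=1001 → (cmp)
[1] flags=1001 VC?F → skip
[2] flags=1001 PL?F → skip
[3] flags=1001 LE?F → skip
[4] flags=1000 → (cmp)
[5] flags=1000 NE?T → r2=0x03
[6] flags=1000 GT?F → skip
[7] flags=1000 HI?F → skip
[8] flags=0000 → (cmp)
[9] flags=0000 CS?F → skip
[10] flags=0000 GT?T → r2=0x7c
[11] flags=0000 LE?F → skip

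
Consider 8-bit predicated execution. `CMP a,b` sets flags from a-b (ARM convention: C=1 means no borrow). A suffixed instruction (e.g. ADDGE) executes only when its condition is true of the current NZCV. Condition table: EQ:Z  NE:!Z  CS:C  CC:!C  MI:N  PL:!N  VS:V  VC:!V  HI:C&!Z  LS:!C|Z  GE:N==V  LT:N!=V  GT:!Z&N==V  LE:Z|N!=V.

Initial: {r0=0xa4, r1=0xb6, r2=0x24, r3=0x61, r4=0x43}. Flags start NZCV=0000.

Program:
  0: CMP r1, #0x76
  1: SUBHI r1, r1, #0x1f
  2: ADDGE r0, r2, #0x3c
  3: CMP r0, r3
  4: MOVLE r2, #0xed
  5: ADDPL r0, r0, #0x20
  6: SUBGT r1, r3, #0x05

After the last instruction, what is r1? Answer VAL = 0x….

[0] flags=0011 → (cmp)
[1] flags=0011 HI?T → r1=0x97
[2] flags=0011 GE?F → skip
[3] flags=0011 → (cmp)
[4] flags=0011 LE?T → r2=0xed
[5] flags=0011 PL?T → r0=0xc4
[6] flags=0011 GT?F → skip

VAL = 0x97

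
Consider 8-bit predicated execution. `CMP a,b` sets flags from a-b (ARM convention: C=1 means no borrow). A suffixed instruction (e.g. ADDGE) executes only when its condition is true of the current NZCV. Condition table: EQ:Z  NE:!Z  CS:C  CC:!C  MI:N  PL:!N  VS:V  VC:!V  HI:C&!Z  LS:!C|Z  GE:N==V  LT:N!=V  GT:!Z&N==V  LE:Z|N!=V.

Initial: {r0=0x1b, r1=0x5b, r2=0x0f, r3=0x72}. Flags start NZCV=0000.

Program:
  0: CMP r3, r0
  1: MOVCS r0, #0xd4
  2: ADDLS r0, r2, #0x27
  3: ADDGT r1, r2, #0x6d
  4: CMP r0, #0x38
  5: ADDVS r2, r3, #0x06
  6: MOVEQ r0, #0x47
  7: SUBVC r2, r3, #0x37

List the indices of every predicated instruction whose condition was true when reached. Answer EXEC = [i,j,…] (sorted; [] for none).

0: ✓ CMP  NZCV=0010
1: ✓ MOVCS  r0←0xd4
2: · ADDLS
3: ✓ ADDGT  r1←0x7c
4: ✓ CMP  NZCV=1010
5: · ADDVS
6: · MOVEQ
7: ✓ SUBVC  r2←0x3b

EXEC = [1,3,7]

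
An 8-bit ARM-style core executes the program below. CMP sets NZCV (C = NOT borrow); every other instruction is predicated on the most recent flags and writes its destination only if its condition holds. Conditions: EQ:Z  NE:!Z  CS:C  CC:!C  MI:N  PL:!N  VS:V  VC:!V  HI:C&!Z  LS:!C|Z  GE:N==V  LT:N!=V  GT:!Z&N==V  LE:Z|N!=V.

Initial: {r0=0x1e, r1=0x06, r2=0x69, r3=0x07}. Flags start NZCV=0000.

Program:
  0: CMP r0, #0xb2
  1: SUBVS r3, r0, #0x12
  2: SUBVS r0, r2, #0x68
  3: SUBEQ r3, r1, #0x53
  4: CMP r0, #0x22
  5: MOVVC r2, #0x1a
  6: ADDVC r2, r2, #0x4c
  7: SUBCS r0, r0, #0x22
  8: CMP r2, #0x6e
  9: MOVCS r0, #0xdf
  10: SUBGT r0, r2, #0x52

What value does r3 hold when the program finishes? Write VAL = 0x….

VAL = 0x07

0: ✓ CMP  NZCV=0000
1: · SUBVS
2: · SUBVS
3: · SUBEQ
4: ✓ CMP  NZCV=1000
5: ✓ MOVVC  r2←0x1a
6: ✓ ADDVC  r2←0x66
7: · SUBCS
8: ✓ CMP  NZCV=1000
9: · MOVCS
10: · SUBGT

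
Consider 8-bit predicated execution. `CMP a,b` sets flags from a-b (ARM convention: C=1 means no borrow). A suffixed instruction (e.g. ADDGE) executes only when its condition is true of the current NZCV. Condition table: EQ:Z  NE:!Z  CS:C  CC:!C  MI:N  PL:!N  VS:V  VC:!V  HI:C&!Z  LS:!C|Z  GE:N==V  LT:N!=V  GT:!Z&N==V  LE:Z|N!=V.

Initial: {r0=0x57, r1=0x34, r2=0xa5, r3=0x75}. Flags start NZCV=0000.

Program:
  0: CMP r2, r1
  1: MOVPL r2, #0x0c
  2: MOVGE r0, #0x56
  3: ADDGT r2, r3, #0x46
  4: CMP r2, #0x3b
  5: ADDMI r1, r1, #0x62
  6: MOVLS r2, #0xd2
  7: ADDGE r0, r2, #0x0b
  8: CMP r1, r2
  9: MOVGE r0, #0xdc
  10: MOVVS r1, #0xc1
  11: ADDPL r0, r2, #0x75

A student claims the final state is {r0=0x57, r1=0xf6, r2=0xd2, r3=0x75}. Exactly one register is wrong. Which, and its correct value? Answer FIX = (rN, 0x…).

[0] flags=0011 → (cmp)
[1] flags=0011 PL?T → r2=0x0c
[2] flags=0011 GE?F → skip
[3] flags=0011 GT?F → skip
[4] flags=1000 → (cmp)
[5] flags=1000 MI?T → r1=0x96
[6] flags=1000 LS?T → r2=0xd2
[7] flags=1000 GE?F → skip
[8] flags=1000 → (cmp)
[9] flags=1000 GE?F → skip
[10] flags=1000 VS?F → skip
[11] flags=1000 PL?F → skip

FIX = (r1, 0x96)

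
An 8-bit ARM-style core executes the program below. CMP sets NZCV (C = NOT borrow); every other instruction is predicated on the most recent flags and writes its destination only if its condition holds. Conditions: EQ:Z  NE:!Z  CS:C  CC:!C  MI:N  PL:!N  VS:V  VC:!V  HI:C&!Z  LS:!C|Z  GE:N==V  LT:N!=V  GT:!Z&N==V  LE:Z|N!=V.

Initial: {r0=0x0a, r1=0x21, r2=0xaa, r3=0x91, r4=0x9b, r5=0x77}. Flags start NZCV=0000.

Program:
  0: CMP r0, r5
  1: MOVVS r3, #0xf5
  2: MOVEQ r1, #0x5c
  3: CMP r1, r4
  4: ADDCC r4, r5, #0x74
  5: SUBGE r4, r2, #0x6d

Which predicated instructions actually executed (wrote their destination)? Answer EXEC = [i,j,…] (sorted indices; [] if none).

EXEC = [4,5]

0: ✓ CMP  NZCV=1000
1: · MOVVS
2: · MOVEQ
3: ✓ CMP  NZCV=1001
4: ✓ ADDCC  r4←0xeb
5: ✓ SUBGE  r4←0x3d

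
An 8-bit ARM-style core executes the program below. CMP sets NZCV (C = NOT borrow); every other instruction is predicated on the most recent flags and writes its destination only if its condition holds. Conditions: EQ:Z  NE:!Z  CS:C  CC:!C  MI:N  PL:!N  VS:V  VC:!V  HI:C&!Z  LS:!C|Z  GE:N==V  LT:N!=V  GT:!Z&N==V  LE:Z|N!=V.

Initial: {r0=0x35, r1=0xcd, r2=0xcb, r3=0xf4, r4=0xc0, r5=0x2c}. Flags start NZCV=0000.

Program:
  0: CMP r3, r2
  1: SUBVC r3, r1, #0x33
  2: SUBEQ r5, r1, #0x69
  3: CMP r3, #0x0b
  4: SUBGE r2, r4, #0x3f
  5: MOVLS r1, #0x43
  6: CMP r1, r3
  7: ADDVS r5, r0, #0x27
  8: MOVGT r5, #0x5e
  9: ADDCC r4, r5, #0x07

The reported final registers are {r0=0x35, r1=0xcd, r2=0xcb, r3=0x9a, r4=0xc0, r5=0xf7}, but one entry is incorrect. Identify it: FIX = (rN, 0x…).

[0] flags=0010 → (cmp)
[1] flags=0010 VC?T → r3=0x9a
[2] flags=0010 EQ?F → skip
[3] flags=1010 → (cmp)
[4] flags=1010 GE?F → skip
[5] flags=1010 LS?F → skip
[6] flags=0010 → (cmp)
[7] flags=0010 VS?F → skip
[8] flags=0010 GT?T → r5=0x5e
[9] flags=0010 CC?F → skip

FIX = (r5, 0x5e)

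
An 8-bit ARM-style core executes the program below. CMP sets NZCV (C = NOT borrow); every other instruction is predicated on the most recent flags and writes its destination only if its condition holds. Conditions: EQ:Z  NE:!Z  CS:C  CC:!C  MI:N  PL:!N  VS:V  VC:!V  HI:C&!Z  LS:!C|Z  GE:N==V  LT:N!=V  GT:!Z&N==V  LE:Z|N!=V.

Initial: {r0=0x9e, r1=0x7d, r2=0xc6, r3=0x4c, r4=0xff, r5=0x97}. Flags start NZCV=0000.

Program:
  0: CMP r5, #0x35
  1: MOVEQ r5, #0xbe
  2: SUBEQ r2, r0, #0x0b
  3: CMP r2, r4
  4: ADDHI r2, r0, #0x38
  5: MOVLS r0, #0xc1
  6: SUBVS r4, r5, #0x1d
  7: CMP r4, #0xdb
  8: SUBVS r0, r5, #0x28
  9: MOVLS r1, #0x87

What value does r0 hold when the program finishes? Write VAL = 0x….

VAL = 0xc1

0: ✓ CMP  NZCV=0011
1: · MOVEQ
2: · SUBEQ
3: ✓ CMP  NZCV=1000
4: · ADDHI
5: ✓ MOVLS  r0←0xc1
6: · SUBVS
7: ✓ CMP  NZCV=0010
8: · SUBVS
9: · MOVLS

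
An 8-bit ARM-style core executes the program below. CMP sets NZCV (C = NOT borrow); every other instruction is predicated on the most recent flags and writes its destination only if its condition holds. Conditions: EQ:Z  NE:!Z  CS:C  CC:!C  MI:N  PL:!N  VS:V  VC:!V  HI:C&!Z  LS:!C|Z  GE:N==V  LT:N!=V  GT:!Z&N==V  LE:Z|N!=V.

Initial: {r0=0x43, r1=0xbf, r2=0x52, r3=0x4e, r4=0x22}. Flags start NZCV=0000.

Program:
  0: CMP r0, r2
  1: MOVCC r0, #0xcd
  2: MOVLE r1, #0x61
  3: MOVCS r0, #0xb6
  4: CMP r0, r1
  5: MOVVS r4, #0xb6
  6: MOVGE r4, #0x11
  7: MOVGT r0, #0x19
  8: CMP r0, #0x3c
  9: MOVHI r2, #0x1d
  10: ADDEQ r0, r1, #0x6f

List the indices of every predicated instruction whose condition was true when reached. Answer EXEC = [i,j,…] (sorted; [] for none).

[0] flags=1000 → (cmp)
[1] flags=1000 CC?T → r0=0xcd
[2] flags=1000 LE?T → r1=0x61
[3] flags=1000 CS?F → skip
[4] flags=0011 → (cmp)
[5] flags=0011 VS?T → r4=0xb6
[6] flags=0011 GE?F → skip
[7] flags=0011 GT?F → skip
[8] flags=1010 → (cmp)
[9] flags=1010 HI?T → r2=0x1d
[10] flags=1010 EQ?F → skip

EXEC = [1,2,5,9]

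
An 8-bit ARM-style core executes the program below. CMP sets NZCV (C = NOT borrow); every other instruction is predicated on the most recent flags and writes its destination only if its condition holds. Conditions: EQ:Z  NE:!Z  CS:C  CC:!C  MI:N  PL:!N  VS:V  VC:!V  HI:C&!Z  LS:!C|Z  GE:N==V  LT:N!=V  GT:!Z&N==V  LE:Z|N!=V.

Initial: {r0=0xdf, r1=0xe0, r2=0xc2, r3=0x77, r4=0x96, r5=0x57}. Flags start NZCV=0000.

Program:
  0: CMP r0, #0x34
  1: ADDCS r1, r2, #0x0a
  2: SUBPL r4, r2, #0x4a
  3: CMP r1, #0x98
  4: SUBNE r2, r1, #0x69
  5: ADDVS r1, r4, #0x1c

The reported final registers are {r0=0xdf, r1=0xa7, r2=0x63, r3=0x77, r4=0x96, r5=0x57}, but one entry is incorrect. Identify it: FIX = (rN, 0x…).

FIX = (r1, 0xcc)

0: ✓ CMP  NZCV=1010
1: ✓ ADDCS  r1←0xcc
2: · SUBPL
3: ✓ CMP  NZCV=0010
4: ✓ SUBNE  r2←0x63
5: · ADDVS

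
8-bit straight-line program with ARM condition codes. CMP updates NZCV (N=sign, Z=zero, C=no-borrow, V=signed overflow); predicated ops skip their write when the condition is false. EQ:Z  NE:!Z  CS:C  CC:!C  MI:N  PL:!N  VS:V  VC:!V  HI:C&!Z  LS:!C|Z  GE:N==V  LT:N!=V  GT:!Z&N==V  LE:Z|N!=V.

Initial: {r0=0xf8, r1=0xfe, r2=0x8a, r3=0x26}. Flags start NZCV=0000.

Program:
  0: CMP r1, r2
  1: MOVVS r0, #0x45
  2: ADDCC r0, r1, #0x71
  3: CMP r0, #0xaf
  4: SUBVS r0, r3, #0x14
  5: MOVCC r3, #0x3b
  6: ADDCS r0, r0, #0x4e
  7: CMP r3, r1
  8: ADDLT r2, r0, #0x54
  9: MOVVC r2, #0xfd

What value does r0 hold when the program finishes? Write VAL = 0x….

[0] flags=0010 → (cmp)
[1] flags=0010 VS?F → skip
[2] flags=0010 CC?F → skip
[3] flags=0010 → (cmp)
[4] flags=0010 VS?F → skip
[5] flags=0010 CC?F → skip
[6] flags=0010 CS?T → r0=0x46
[7] flags=0000 → (cmp)
[8] flags=0000 LT?F → skip
[9] flags=0000 VC?T → r2=0xfd

VAL = 0x46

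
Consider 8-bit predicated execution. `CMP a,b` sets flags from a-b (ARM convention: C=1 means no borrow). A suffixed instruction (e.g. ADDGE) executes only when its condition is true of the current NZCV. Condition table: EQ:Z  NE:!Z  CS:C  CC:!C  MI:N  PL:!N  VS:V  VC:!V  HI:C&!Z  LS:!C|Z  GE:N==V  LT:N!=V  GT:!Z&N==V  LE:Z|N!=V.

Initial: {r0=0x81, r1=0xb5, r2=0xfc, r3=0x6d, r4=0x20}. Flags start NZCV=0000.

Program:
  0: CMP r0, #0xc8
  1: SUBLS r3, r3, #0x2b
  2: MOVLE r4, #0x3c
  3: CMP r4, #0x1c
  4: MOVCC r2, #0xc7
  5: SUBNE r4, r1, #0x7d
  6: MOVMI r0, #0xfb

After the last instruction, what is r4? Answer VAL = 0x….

[0] flags=1000 → (cmp)
[1] flags=1000 LS?T → r3=0x42
[2] flags=1000 LE?T → r4=0x3c
[3] flags=0010 → (cmp)
[4] flags=0010 CC?F → skip
[5] flags=0010 NE?T → r4=0x38
[6] flags=0010 MI?F → skip

VAL = 0x38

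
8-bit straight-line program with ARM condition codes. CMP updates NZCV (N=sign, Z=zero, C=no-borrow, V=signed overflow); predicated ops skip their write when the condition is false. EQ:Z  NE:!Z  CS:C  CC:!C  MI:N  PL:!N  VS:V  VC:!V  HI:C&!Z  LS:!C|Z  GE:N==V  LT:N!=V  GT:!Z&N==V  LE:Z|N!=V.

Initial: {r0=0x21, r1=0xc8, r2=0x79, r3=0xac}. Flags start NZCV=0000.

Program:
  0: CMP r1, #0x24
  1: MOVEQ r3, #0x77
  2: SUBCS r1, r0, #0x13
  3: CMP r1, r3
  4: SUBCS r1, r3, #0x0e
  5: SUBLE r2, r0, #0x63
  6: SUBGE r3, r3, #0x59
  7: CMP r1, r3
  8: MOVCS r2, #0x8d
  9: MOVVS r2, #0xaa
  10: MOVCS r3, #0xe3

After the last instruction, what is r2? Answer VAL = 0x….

VAL = 0x79

[0] flags=1010 → (cmp)
[1] flags=1010 EQ?F → skip
[2] flags=1010 CS?T → r1=0x0e
[3] flags=0000 → (cmp)
[4] flags=0000 CS?F → skip
[5] flags=0000 LE?F → skip
[6] flags=0000 GE?T → r3=0x53
[7] flags=1000 → (cmp)
[8] flags=1000 CS?F → skip
[9] flags=1000 VS?F → skip
[10] flags=1000 CS?F → skip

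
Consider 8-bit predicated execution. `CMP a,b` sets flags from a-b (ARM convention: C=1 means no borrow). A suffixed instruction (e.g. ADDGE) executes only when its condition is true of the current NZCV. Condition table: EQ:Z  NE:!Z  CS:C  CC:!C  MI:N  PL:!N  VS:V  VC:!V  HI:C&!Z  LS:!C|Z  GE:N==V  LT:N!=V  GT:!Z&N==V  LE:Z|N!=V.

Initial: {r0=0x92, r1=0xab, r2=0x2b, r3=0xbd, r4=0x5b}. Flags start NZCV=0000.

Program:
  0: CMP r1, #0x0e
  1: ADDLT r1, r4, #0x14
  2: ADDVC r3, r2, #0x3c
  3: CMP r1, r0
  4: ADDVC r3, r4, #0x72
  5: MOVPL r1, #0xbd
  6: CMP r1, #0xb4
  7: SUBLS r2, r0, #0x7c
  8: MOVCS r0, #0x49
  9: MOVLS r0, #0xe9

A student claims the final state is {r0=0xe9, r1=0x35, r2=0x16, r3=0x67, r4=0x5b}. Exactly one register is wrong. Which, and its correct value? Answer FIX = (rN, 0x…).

FIX = (r1, 0x6f)

0: ✓ CMP  NZCV=1010
1: ✓ ADDLT  r1←0x6f
2: ✓ ADDVC  r3←0x67
3: ✓ CMP  NZCV=1001
4: · ADDVC
5: · MOVPL
6: ✓ CMP  NZCV=1001
7: ✓ SUBLS  r2←0x16
8: · MOVCS
9: ✓ MOVLS  r0←0xe9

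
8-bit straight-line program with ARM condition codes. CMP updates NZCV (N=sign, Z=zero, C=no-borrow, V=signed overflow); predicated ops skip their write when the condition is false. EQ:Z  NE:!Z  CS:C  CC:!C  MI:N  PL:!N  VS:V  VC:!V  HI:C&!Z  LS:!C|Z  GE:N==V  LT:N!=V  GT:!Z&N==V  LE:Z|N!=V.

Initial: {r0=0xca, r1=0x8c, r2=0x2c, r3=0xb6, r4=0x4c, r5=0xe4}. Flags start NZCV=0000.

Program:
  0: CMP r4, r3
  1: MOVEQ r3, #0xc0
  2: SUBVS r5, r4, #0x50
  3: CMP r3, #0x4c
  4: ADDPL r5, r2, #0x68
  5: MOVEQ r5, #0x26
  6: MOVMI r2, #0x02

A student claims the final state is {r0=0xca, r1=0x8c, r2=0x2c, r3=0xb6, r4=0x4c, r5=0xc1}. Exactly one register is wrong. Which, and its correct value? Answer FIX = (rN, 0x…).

FIX = (r5, 0x94)

0: ✓ CMP  NZCV=1001
1: · MOVEQ
2: ✓ SUBVS  r5←0xfc
3: ✓ CMP  NZCV=0011
4: ✓ ADDPL  r5←0x94
5: · MOVEQ
6: · MOVMI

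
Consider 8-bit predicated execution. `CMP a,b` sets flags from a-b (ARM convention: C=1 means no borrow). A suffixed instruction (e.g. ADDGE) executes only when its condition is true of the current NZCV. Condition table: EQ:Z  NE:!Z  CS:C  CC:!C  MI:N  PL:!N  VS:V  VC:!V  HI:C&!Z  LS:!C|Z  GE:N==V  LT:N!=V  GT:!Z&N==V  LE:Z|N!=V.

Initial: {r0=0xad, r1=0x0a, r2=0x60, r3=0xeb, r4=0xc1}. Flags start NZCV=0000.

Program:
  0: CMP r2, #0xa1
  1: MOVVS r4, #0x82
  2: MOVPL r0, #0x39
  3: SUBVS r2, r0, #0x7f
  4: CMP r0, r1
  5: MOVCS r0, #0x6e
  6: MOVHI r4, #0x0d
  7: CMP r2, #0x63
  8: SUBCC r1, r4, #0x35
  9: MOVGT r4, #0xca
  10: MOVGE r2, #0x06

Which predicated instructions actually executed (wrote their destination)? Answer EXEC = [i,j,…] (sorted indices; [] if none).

EXEC = [1,3,5,6,8]

0: ✓ CMP  NZCV=1001
1: ✓ MOVVS  r4←0x82
2: · MOVPL
3: ✓ SUBVS  r2←0x2e
4: ✓ CMP  NZCV=1010
5: ✓ MOVCS  r0←0x6e
6: ✓ MOVHI  r4←0x0d
7: ✓ CMP  NZCV=1000
8: ✓ SUBCC  r1←0xd8
9: · MOVGT
10: · MOVGE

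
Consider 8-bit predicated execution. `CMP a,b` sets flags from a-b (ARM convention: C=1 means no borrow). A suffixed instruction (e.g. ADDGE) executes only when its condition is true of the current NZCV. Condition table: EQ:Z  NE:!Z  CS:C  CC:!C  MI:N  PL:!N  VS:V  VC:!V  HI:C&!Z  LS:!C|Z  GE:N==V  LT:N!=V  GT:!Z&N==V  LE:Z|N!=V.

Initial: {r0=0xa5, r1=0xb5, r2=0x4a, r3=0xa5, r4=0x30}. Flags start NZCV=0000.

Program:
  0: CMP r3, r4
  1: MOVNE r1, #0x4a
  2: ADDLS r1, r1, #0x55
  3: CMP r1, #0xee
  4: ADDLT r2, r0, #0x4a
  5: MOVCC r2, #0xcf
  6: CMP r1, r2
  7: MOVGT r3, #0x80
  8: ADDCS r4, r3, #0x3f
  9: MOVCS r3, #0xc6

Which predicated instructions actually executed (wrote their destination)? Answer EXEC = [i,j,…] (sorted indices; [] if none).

0: ✓ CMP  NZCV=0011
1: ✓ MOVNE  r1←0x4a
2: · ADDLS
3: ✓ CMP  NZCV=0000
4: · ADDLT
5: ✓ MOVCC  r2←0xcf
6: ✓ CMP  NZCV=0000
7: ✓ MOVGT  r3←0x80
8: · ADDCS
9: · MOVCS

EXEC = [1,5,7]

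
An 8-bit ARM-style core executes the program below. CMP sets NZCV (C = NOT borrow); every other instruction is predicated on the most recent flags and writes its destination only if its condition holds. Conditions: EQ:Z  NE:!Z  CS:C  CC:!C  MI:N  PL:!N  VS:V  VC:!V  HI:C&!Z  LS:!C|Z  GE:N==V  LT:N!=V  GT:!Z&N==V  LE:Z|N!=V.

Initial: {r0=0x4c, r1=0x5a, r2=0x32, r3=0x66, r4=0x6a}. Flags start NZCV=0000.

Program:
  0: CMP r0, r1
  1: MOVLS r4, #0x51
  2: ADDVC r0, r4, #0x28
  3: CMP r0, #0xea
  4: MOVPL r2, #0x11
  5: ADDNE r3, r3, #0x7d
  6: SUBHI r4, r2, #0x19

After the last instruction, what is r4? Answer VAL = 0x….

[0] flags=1000 → (cmp)
[1] flags=1000 LS?T → r4=0x51
[2] flags=1000 VC?T → r0=0x79
[3] flags=1001 → (cmp)
[4] flags=1001 PL?F → skip
[5] flags=1001 NE?T → r3=0xe3
[6] flags=1001 HI?F → skip

VAL = 0x51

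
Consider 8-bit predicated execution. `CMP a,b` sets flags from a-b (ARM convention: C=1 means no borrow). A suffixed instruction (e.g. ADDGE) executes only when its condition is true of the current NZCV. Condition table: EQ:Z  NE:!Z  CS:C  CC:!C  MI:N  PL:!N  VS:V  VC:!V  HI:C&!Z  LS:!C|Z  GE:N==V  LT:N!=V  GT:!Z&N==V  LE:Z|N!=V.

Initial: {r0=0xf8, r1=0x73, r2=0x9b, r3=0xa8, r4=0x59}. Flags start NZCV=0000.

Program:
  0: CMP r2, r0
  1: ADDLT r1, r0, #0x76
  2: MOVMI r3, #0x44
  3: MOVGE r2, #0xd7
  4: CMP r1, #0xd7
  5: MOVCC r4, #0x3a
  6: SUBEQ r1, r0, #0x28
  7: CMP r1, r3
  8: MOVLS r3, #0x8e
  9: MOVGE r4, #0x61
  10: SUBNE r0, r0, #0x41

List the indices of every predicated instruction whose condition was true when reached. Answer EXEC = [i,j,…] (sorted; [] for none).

EXEC = [1,2,5,9,10]

0: ✓ CMP  NZCV=1000
1: ✓ ADDLT  r1←0x6e
2: ✓ MOVMI  r3←0x44
3: · MOVGE
4: ✓ CMP  NZCV=1001
5: ✓ MOVCC  r4←0x3a
6: · SUBEQ
7: ✓ CMP  NZCV=0010
8: · MOVLS
9: ✓ MOVGE  r4←0x61
10: ✓ SUBNE  r0←0xb7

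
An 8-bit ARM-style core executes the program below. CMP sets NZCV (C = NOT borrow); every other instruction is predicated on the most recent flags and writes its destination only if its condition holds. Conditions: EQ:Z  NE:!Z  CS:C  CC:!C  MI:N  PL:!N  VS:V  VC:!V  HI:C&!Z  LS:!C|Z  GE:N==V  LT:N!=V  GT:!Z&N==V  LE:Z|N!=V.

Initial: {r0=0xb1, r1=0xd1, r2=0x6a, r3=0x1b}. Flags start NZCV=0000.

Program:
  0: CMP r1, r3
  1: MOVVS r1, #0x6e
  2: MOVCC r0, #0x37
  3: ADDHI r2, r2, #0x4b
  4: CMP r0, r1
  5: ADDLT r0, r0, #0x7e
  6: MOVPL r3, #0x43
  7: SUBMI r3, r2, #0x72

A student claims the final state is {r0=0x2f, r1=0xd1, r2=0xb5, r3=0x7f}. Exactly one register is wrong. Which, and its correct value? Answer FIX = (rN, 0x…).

FIX = (r3, 0x43)

0: ✓ CMP  NZCV=1010
1: · MOVVS
2: · MOVCC
3: ✓ ADDHI  r2←0xb5
4: ✓ CMP  NZCV=1000
5: ✓ ADDLT  r0←0x2f
6: · MOVPL
7: ✓ SUBMI  r3←0x43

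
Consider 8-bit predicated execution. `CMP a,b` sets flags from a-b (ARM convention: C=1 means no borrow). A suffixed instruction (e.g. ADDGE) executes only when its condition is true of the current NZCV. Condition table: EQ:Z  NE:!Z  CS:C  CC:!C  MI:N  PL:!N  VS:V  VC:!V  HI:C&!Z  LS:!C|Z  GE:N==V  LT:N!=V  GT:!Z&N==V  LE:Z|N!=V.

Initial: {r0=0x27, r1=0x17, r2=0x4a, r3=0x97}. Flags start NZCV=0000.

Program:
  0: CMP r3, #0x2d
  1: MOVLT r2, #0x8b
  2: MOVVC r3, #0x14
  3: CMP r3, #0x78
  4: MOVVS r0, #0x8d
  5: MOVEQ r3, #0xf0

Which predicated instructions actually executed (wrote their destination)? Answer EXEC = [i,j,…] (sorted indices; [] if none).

EXEC = [1,4]

[0] flags=0011 → (cmp)
[1] flags=0011 LT?T → r2=0x8b
[2] flags=0011 VC?F → skip
[3] flags=0011 → (cmp)
[4] flags=0011 VS?T → r0=0x8d
[5] flags=0011 EQ?F → skip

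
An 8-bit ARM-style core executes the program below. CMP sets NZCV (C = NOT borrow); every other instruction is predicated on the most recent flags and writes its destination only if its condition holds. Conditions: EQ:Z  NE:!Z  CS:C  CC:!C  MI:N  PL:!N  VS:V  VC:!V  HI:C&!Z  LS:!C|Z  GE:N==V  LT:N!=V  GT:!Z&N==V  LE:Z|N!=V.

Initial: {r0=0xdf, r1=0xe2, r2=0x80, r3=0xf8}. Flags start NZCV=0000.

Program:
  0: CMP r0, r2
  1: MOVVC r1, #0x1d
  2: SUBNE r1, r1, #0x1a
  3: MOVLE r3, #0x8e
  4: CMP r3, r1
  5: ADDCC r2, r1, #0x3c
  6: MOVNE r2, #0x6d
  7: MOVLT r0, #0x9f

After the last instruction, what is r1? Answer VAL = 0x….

VAL = 0x03

0: ✓ CMP  NZCV=0010
1: ✓ MOVVC  r1←0x1d
2: ✓ SUBNE  r1←0x03
3: · MOVLE
4: ✓ CMP  NZCV=1010
5: · ADDCC
6: ✓ MOVNE  r2←0x6d
7: ✓ MOVLT  r0←0x9f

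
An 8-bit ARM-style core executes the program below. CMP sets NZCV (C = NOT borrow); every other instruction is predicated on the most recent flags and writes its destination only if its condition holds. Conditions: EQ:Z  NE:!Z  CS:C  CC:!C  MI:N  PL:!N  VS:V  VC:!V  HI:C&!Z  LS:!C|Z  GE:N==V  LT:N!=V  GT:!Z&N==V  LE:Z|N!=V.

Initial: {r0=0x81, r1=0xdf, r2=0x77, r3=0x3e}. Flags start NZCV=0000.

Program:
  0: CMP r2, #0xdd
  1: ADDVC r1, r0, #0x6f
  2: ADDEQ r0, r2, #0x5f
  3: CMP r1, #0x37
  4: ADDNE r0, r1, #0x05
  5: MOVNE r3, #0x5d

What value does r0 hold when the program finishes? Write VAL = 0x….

0: ✓ CMP  NZCV=1001
1: · ADDVC
2: · ADDEQ
3: ✓ CMP  NZCV=1010
4: ✓ ADDNE  r0←0xe4
5: ✓ MOVNE  r3←0x5d

VAL = 0xe4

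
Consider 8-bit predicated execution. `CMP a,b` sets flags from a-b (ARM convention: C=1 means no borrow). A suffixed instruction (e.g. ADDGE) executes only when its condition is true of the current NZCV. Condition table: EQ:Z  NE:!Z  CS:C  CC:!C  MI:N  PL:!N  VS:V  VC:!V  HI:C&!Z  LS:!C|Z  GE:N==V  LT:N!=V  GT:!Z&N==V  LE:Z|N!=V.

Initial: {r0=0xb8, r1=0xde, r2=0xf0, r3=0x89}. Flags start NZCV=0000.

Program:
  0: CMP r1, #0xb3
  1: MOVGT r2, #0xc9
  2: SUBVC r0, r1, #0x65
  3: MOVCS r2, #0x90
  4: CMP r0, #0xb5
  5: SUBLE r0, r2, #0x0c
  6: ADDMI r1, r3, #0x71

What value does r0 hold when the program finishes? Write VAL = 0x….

0: ✓ CMP  NZCV=0010
1: ✓ MOVGT  r2←0xc9
2: ✓ SUBVC  r0←0x79
3: ✓ MOVCS  r2←0x90
4: ✓ CMP  NZCV=1001
5: · SUBLE
6: ✓ ADDMI  r1←0xfa

VAL = 0x79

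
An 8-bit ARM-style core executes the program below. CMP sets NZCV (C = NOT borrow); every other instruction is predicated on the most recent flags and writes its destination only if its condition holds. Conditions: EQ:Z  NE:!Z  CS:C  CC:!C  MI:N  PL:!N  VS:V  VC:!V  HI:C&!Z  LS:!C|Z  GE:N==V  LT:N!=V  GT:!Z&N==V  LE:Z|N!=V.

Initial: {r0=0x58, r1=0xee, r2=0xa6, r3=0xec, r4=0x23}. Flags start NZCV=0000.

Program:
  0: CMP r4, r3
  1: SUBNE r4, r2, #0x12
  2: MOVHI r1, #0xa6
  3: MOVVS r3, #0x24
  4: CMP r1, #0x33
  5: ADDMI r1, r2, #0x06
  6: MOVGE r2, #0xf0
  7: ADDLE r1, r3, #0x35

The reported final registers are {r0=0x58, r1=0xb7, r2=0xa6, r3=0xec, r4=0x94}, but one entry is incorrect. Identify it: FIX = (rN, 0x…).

FIX = (r1, 0x21)

[0] flags=0000 → (cmp)
[1] flags=0000 NE?T → r4=0x94
[2] flags=0000 HI?F → skip
[3] flags=0000 VS?F → skip
[4] flags=1010 → (cmp)
[5] flags=1010 MI?T → r1=0xac
[6] flags=1010 GE?F → skip
[7] flags=1010 LE?T → r1=0x21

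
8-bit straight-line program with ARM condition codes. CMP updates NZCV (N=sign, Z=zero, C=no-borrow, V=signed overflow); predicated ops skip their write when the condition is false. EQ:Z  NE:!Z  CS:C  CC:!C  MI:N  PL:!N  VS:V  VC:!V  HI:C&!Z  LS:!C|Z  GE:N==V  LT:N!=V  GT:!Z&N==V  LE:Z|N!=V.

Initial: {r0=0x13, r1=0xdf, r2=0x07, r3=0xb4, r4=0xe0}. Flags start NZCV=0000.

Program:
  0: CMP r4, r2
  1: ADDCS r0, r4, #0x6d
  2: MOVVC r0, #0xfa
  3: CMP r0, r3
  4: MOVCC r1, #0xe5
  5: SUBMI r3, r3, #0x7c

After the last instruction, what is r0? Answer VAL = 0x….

VAL = 0xfa

0: ✓ CMP  NZCV=1010
1: ✓ ADDCS  r0←0x4d
2: ✓ MOVVC  r0←0xfa
3: ✓ CMP  NZCV=0010
4: · MOVCC
5: · SUBMI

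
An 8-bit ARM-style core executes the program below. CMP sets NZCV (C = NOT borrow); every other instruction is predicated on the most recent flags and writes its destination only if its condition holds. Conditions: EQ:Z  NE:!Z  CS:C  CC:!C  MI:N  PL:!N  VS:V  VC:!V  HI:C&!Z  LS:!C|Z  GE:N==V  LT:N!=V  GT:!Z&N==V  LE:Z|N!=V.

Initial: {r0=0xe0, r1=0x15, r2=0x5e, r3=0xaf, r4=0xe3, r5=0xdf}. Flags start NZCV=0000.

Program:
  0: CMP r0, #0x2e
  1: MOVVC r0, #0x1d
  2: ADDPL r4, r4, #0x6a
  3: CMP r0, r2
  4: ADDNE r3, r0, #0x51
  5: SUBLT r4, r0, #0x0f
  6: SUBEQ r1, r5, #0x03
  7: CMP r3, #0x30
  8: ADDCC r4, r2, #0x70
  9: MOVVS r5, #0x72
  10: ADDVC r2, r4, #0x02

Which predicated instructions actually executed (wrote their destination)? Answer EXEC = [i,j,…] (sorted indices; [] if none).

EXEC = [1,4,5,10]

[0] flags=1010 → (cmp)
[1] flags=1010 VC?T → r0=0x1d
[2] flags=1010 PL?F → skip
[3] flags=1000 → (cmp)
[4] flags=1000 NE?T → r3=0x6e
[5] flags=1000 LT?T → r4=0x0e
[6] flags=1000 EQ?F → skip
[7] flags=0010 → (cmp)
[8] flags=0010 CC?F → skip
[9] flags=0010 VS?F → skip
[10] flags=0010 VC?T → r2=0x10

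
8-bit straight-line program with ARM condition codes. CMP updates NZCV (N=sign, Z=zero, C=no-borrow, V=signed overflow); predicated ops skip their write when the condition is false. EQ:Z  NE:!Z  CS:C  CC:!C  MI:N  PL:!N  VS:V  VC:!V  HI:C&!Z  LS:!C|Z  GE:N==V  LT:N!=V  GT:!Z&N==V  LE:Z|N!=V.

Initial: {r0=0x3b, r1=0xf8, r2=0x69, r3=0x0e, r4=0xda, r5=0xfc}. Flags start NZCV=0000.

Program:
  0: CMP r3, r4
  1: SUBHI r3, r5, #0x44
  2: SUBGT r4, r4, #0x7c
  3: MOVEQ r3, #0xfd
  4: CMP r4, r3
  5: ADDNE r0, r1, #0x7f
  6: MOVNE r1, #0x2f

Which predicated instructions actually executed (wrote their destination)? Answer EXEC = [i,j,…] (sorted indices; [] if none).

0: ✓ CMP  NZCV=0000
1: · SUBHI
2: ✓ SUBGT  r4←0x5e
3: · MOVEQ
4: ✓ CMP  NZCV=0010
5: ✓ ADDNE  r0←0x77
6: ✓ MOVNE  r1←0x2f

EXEC = [2,5,6]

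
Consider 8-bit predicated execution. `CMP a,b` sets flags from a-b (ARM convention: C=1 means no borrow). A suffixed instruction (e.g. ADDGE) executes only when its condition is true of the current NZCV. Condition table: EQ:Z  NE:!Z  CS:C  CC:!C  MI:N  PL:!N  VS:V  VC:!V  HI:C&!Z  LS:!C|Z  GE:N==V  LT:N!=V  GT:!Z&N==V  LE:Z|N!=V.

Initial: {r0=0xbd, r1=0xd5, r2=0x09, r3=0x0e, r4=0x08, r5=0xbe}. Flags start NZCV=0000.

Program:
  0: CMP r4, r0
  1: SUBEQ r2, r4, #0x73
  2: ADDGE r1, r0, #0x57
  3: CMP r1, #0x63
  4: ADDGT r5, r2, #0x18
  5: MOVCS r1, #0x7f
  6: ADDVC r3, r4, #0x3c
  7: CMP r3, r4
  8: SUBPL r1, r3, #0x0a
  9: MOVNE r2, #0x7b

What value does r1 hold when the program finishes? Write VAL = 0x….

0: ✓ CMP  NZCV=0000
1: · SUBEQ
2: ✓ ADDGE  r1←0x14
3: ✓ CMP  NZCV=1000
4: · ADDGT
5: · MOVCS
6: ✓ ADDVC  r3←0x44
7: ✓ CMP  NZCV=0010
8: ✓ SUBPL  r1←0x3a
9: ✓ MOVNE  r2←0x7b

VAL = 0x3a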